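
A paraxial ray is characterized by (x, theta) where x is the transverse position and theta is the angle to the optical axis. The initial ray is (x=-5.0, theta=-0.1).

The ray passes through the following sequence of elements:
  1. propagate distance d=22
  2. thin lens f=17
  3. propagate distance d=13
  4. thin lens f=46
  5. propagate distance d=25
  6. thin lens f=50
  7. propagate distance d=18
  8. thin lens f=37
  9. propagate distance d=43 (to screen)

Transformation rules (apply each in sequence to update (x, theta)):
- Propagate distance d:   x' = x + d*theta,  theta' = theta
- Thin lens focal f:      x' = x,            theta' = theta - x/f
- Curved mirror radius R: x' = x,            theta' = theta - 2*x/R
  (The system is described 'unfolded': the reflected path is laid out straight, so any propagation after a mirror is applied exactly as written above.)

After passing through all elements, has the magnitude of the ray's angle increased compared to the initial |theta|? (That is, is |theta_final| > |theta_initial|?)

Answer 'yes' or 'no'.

Initial: x=-5.0000 theta=-0.1000
After 1 (propagate distance d=22): x=-7.2000 theta=-0.1000
After 2 (thin lens f=17): x=-7.2000 theta=11/34 (≈0.3235)
After 3 (propagate distance d=13): x=-509/170 (≈-2.9941) theta=11/34 (≈0.3235)
After 4 (thin lens f=46): x=-509/170 (≈-2.9941) theta=3039/7820 (≈0.3886)
After 5 (propagate distance d=25): x=52561/7820 (≈6.7214) theta=3039/7820 (≈0.3886)
After 6 (thin lens f=50): x=52561/7820 (≈6.7214) theta=99389/391000 (≈0.2542)
After 7 (propagate distance d=18): x=1104263/97750 (≈11.2968) theta=99389/391000 (≈0.2542)
After 8 (thin lens f=37): x=1104263/97750 (≈11.2968) theta=-739659/14467000 (≈-0.0511)
After 9 (propagate distance d=43 (to screen)): x=131625587/14467000 (≈9.0983) theta=-739659/14467000 (≈-0.0511)
|theta_initial|=0.1000 |theta_final|=739659/14467000 (≈0.0511) -> not increased

Answer: no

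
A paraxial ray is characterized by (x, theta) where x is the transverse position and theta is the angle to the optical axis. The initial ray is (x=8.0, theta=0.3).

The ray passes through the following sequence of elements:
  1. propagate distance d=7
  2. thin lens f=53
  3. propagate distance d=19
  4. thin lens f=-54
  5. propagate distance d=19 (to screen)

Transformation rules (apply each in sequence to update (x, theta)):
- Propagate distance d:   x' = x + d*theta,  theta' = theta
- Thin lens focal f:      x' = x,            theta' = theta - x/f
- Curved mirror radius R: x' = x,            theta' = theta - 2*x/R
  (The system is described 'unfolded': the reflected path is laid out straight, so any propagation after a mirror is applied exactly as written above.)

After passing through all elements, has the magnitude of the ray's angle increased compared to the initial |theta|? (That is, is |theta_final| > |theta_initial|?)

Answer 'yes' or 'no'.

Initial: x=8.0000 theta=0.3000
After 1 (propagate distance d=7): x=10.1000 theta=0.3000
After 2 (thin lens f=53): x=10.1000 theta=29/265 (≈0.1094)
After 3 (propagate distance d=19): x=1291/106 (≈12.1792) theta=29/265 (≈0.1094)
After 4 (thin lens f=-54): x=1291/106 (≈12.1792) theta=9587/28620 (≈0.3350)
After 5 (propagate distance d=19 (to screen)): x=530723/28620 (≈18.5438) theta=9587/28620 (≈0.3350)
|theta_initial|=0.3000 |theta_final|=9587/28620 (≈0.3350) -> increased

Answer: yes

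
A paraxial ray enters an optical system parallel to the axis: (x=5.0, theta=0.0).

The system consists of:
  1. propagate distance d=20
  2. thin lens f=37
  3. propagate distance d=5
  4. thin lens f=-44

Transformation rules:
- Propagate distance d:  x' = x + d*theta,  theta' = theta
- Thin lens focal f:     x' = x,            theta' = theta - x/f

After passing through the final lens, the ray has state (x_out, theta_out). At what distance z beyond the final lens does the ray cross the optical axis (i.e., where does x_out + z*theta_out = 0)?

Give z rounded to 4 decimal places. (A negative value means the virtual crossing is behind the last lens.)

Initial: x=5.0000 theta=0.0000
After 1 (propagate distance d=20): x=5.0000 theta=0.0000
After 2 (thin lens f=37): x=5.0000 theta=-5/37 (≈-0.1351)
After 3 (propagate distance d=5): x=160/37 (≈4.3243) theta=-5/37 (≈-0.1351)
After 4 (thin lens f=-44): x=160/37 (≈4.3243) theta=-15/407 (≈-0.0369)
z_focus = -x_out/theta_out = -(160/37)/(-15/407) = 352/3 ≈ 117.3333
Rounded to 4 decimal places: z = 117.3333

Answer: 117.3333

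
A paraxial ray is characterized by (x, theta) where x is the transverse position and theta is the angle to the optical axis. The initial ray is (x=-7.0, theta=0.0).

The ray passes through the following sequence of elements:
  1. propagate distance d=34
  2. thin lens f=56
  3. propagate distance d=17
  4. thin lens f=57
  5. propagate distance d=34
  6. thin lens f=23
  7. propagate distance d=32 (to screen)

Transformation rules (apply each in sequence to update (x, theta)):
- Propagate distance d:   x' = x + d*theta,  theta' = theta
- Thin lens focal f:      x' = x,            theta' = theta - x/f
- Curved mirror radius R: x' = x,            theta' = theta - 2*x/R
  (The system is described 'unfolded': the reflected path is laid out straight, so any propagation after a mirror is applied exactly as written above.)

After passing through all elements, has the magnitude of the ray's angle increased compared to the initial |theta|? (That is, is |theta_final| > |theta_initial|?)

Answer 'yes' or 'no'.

Answer: yes

Derivation:
Initial: x=-7.0000 theta=0.0000
After 1 (propagate distance d=34): x=-7.0000 theta=0.0000
After 2 (thin lens f=56): x=-7.0000 theta=0.1250
After 3 (propagate distance d=17): x=-4.8750 theta=0.1250
After 4 (thin lens f=57): x=-4.8750 theta=4/19 (≈0.2105)
After 5 (propagate distance d=34): x=347/152 (≈2.2829) theta=4/19 (≈0.2105)
After 6 (thin lens f=23): x=347/152 (≈2.2829) theta=389/3496 (≈0.1113)
After 7 (propagate distance d=32 (to screen)): x=20429/3496 (≈5.8435) theta=389/3496 (≈0.1113)
|theta_initial|=0.0000 |theta_final|=389/3496 (≈0.1113) -> increased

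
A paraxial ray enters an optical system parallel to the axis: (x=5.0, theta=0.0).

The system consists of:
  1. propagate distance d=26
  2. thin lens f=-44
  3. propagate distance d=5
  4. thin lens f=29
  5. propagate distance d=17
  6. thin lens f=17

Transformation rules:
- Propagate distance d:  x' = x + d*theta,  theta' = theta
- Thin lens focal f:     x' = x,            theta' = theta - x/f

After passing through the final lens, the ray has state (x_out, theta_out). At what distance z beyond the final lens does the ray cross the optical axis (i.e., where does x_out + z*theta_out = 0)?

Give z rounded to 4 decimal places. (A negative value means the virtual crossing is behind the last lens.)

Answer: 12.9324

Derivation:
Initial: x=5.0000 theta=0.0000
After 1 (propagate distance d=26): x=5.0000 theta=0.0000
After 2 (thin lens f=-44): x=5.0000 theta=5/44 (≈0.1136)
After 3 (propagate distance d=5): x=245/44 (≈5.5682) theta=5/44 (≈0.1136)
After 4 (thin lens f=29): x=245/44 (≈5.5682) theta=-25/319 (≈-0.0784)
After 5 (propagate distance d=17): x=5405/1276 (≈4.2359) theta=-25/319 (≈-0.0784)
After 6 (thin lens f=17): x=5405/1276 (≈4.2359) theta=-245/748 (≈-0.3275)
z_focus = -x_out/theta_out = -(5405/1276)/(-245/748) = 18377/1421 ≈ 12.9324
Rounded to 4 decimal places: z = 12.9324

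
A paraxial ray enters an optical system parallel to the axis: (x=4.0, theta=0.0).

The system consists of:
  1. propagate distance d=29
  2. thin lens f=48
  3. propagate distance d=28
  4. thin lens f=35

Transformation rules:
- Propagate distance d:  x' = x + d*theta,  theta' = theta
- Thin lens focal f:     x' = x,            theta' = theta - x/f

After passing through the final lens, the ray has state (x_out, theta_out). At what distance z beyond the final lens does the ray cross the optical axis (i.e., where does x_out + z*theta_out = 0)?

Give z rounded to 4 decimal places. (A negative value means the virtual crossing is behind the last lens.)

Initial: x=4.0000 theta=0.0000
After 1 (propagate distance d=29): x=4.0000 theta=0.0000
After 2 (thin lens f=48): x=4.0000 theta=-1/12 (≈-0.0833)
After 3 (propagate distance d=28): x=5/3 (≈1.6667) theta=-1/12 (≈-0.0833)
After 4 (thin lens f=35): x=5/3 (≈1.6667) theta=-11/84 (≈-0.1310)
z_focus = -x_out/theta_out = -(5/3)/(-11/84) = 140/11 ≈ 12.7273
Rounded to 4 decimal places: z = 12.7273

Answer: 12.7273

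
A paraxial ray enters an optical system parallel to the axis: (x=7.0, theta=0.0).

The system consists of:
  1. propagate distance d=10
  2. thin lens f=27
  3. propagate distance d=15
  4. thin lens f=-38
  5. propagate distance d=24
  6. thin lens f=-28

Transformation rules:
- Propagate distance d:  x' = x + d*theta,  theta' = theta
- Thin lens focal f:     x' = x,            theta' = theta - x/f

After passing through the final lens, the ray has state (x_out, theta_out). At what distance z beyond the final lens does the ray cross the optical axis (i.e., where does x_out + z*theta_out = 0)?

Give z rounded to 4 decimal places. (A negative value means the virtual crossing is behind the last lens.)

Answer: -5.2500

Derivation:
Initial: x=7.0000 theta=0.0000
After 1 (propagate distance d=10): x=7.0000 theta=0.0000
After 2 (thin lens f=27): x=7.0000 theta=-7/27 (≈-0.2593)
After 3 (propagate distance d=15): x=28/9 (≈3.1111) theta=-7/27 (≈-0.2593)
After 4 (thin lens f=-38): x=28/9 (≈3.1111) theta=-91/513 (≈-0.1774)
After 5 (propagate distance d=24): x=-196/171 (≈-1.1462) theta=-91/513 (≈-0.1774)
After 6 (thin lens f=-28): x=-196/171 (≈-1.1462) theta=-112/513 (≈-0.2183)
z_focus = -x_out/theta_out = -(-196/171)/(-112/513) = -5.2500
Rounded to 4 decimal places: z = -5.2500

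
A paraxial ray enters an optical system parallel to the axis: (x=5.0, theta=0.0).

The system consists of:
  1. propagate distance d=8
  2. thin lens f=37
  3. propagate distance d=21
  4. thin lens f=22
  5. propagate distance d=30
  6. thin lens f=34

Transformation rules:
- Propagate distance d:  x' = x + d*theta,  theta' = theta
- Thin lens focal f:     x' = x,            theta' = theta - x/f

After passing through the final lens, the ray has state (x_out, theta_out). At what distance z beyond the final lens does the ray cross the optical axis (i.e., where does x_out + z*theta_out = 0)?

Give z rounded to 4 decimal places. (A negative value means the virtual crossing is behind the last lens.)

Answer: -53.1587

Derivation:
Initial: x=5.0000 theta=0.0000
After 1 (propagate distance d=8): x=5.0000 theta=0.0000
After 2 (thin lens f=37): x=5.0000 theta=-5/37 (≈-0.1351)
After 3 (propagate distance d=21): x=80/37 (≈2.1622) theta=-5/37 (≈-0.1351)
After 4 (thin lens f=22): x=80/37 (≈2.1622) theta=-95/407 (≈-0.2334)
After 5 (propagate distance d=30): x=-1970/407 (≈-4.8403) theta=-95/407 (≈-0.2334)
After 6 (thin lens f=34): x=-1970/407 (≈-4.8403) theta=-630/6919 (≈-0.0911)
z_focus = -x_out/theta_out = -(-1970/407)/(-630/6919) = -3349/63 ≈ -53.1587
Rounded to 4 decimal places: z = -53.1587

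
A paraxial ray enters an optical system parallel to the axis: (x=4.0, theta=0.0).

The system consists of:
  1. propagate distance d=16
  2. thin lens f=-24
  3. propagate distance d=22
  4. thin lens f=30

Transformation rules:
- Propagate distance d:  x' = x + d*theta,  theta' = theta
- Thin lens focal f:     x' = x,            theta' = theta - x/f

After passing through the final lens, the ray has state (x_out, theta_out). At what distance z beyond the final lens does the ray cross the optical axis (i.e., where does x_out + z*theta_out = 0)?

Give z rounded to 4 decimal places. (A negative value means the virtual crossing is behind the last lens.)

Initial: x=4.0000 theta=0.0000
After 1 (propagate distance d=16): x=4.0000 theta=0.0000
After 2 (thin lens f=-24): x=4.0000 theta=1/6 (≈0.1667)
After 3 (propagate distance d=22): x=23/3 (≈7.6667) theta=1/6 (≈0.1667)
After 4 (thin lens f=30): x=23/3 (≈7.6667) theta=-4/45 (≈-0.0889)
z_focus = -x_out/theta_out = -(23/3)/(-4/45) = 86.2500
Rounded to 4 decimal places: z = 86.2500

Answer: 86.2500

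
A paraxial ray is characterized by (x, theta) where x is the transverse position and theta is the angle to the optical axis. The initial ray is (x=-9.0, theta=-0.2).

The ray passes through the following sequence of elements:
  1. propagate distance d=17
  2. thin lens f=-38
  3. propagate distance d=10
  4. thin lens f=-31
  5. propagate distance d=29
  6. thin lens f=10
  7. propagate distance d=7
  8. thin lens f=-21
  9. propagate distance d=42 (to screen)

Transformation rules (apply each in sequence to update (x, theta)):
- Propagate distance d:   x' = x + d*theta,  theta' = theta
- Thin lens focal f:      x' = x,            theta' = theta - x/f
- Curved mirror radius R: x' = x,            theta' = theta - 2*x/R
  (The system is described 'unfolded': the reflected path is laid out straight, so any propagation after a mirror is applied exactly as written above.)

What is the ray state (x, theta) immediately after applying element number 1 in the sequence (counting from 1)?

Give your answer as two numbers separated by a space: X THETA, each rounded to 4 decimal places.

Initial: x=-9.0000 theta=-0.2000
After 1 (propagate distance d=17): x=-12.4000 theta=-0.2000
Rounded to 4 decimal places: x = -12.4000, theta = -0.2000

Answer: -12.4000 -0.2000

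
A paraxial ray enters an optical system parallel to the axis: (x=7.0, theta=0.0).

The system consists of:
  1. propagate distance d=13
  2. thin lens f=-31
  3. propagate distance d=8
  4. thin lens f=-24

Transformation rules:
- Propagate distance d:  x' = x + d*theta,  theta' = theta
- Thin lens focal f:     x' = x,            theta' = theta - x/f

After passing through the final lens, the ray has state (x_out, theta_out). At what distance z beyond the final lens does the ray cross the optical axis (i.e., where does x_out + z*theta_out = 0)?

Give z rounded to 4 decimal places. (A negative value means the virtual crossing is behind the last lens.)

Answer: -14.8571

Derivation:
Initial: x=7.0000 theta=0.0000
After 1 (propagate distance d=13): x=7.0000 theta=0.0000
After 2 (thin lens f=-31): x=7.0000 theta=7/31 (≈0.2258)
After 3 (propagate distance d=8): x=273/31 (≈8.8065) theta=7/31 (≈0.2258)
After 4 (thin lens f=-24): x=273/31 (≈8.8065) theta=147/248 (≈0.5927)
z_focus = -x_out/theta_out = -(273/31)/(147/248) = -104/7 ≈ -14.8571
Rounded to 4 decimal places: z = -14.8571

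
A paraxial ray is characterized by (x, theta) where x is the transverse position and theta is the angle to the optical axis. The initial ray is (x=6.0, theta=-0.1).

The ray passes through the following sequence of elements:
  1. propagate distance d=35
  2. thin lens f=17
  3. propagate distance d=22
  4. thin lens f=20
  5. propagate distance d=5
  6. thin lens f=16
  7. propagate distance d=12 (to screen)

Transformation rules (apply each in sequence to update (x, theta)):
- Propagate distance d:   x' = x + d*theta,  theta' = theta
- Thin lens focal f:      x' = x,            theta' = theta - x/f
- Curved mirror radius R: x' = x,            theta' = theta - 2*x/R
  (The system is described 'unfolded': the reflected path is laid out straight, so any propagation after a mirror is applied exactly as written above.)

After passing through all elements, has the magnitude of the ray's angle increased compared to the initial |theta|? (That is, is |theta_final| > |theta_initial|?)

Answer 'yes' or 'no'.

Initial: x=6.0000 theta=-0.1000
After 1 (propagate distance d=35): x=2.5000 theta=-0.1000
After 2 (thin lens f=17): x=2.5000 theta=-21/85 (≈-0.2471)
After 3 (propagate distance d=22): x=-499/170 (≈-2.9353) theta=-21/85 (≈-0.2471)
After 4 (thin lens f=20): x=-499/170 (≈-2.9353) theta=-341/3400 (≈-0.1003)
After 5 (propagate distance d=5): x=-2337/680 (≈-3.4368) theta=-341/3400 (≈-0.1003)
After 6 (thin lens f=16): x=-2337/680 (≈-3.4368) theta=6229/54400 (≈0.1145)
After 7 (propagate distance d=12 (to screen)): x=-28053/13600 (≈-2.0627) theta=6229/54400 (≈0.1145)
|theta_initial|=0.1000 |theta_final|=6229/54400 (≈0.1145) -> increased

Answer: yes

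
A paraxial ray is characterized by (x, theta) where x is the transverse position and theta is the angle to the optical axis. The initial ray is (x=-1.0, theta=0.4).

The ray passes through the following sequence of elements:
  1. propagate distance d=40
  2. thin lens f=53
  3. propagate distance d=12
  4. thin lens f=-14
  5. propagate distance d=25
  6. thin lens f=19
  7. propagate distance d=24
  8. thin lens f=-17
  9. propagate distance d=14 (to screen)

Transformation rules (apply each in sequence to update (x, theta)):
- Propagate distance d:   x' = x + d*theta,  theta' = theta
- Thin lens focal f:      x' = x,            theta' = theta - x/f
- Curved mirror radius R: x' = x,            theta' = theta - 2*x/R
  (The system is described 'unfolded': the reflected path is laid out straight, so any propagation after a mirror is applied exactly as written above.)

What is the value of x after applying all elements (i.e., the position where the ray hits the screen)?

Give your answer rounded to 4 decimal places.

Initial: x=-1.0000 theta=0.4000
After 1 (propagate distance d=40): x=15.0000 theta=0.4000
After 2 (thin lens f=53): x=15.0000 theta=31/265 (≈0.1170)
After 3 (propagate distance d=12): x=4347/265 (≈16.4038) theta=31/265 (≈0.1170)
After 4 (thin lens f=-14): x=4347/265 (≈16.4038) theta=683/530 (≈1.2887)
After 5 (propagate distance d=25): x=25769/530 (≈48.6208) theta=683/530 (≈1.2887)
After 6 (thin lens f=19): x=25769/530 (≈48.6208) theta=-6396/5035 (≈-1.2703)
After 7 (propagate distance d=24): x=182603/10070 (≈18.1334) theta=-6396/5035 (≈-1.2703)
After 8 (thin lens f=-17): x=182603/10070 (≈18.1334) theta=-34861/171190 (≈-0.2036)
After 9 (propagate distance d=14 (to screen)): x=2616197/171190 (≈15.2824) theta=-34861/171190 (≈-0.2036)
Rounded to 4 decimal places: x = 15.2824

Answer: 15.2824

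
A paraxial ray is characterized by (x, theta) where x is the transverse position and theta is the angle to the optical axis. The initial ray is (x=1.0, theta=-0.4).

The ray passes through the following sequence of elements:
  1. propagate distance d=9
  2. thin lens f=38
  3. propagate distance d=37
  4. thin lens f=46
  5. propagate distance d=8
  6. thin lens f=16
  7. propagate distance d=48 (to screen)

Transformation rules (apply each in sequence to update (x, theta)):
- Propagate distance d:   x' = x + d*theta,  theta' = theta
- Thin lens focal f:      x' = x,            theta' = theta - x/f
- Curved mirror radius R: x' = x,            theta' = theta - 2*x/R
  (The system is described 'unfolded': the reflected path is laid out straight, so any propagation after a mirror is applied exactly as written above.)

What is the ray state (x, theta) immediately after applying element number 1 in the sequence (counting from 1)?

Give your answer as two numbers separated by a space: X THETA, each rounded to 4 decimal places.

Initial: x=1.0000 theta=-0.4000
After 1 (propagate distance d=9): x=-2.6000 theta=-0.4000
Rounded to 4 decimal places: x = -2.6000, theta = -0.4000

Answer: -2.6000 -0.4000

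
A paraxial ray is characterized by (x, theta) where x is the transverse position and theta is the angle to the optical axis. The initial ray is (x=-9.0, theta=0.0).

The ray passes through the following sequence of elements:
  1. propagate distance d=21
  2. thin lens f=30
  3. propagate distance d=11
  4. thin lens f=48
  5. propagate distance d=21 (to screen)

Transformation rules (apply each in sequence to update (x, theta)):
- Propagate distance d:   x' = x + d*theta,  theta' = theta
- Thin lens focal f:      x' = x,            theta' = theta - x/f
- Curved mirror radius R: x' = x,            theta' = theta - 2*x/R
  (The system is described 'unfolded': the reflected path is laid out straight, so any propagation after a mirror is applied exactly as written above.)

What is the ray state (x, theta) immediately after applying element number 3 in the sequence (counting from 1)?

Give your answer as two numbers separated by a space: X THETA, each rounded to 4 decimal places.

Initial: x=-9.0000 theta=0.0000
After 1 (propagate distance d=21): x=-9.0000 theta=0.0000
After 2 (thin lens f=30): x=-9.0000 theta=0.3000
After 3 (propagate distance d=11): x=-5.7000 theta=0.3000
Rounded to 4 decimal places: x = -5.7000, theta = 0.3000

Answer: -5.7000 0.3000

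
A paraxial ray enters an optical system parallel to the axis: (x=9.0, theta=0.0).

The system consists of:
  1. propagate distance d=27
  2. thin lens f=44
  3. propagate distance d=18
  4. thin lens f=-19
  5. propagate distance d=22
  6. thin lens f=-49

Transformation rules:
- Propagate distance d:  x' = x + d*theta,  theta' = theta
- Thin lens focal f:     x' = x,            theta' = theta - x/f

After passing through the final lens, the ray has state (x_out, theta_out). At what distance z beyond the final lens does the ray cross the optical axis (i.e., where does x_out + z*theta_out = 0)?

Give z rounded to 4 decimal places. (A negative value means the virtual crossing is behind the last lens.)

Answer: -32.0404

Derivation:
Initial: x=9.0000 theta=0.0000
After 1 (propagate distance d=27): x=9.0000 theta=0.0000
After 2 (thin lens f=44): x=9.0000 theta=-9/44 (≈-0.2045)
After 3 (propagate distance d=18): x=117/22 (≈5.3182) theta=-9/44 (≈-0.2045)
After 4 (thin lens f=-19): x=117/22 (≈5.3182) theta=63/836 (≈0.0754)
After 5 (propagate distance d=22): x=1458/209 (≈6.9761) theta=63/836 (≈0.0754)
After 6 (thin lens f=-49): x=1458/209 (≈6.9761) theta=8919/40964 (≈0.2177)
z_focus = -x_out/theta_out = -(1458/209)/(8919/40964) = -31752/991 ≈ -32.0404
Rounded to 4 decimal places: z = -32.0404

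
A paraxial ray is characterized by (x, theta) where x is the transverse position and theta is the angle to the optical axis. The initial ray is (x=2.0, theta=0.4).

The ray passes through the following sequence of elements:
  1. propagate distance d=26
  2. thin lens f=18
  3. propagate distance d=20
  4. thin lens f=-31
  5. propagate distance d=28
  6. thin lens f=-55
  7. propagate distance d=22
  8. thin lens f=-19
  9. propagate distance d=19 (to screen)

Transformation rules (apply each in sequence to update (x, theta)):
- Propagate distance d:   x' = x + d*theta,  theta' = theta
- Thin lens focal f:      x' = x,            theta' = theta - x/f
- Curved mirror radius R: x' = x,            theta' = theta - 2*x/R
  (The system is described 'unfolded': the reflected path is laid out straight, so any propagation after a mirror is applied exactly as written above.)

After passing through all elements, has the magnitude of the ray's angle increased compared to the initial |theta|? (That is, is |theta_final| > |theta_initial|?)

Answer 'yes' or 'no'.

Answer: no

Derivation:
Initial: x=2.0000 theta=0.4000
After 1 (propagate distance d=26): x=12.4000 theta=0.4000
After 2 (thin lens f=18): x=12.4000 theta=-13/45 (≈-0.2889)
After 3 (propagate distance d=20): x=298/45 (≈6.6222) theta=-13/45 (≈-0.2889)
After 4 (thin lens f=-31): x=298/45 (≈6.6222) theta=-7/93 (≈-0.0753)
After 5 (propagate distance d=28): x=6298/1395 (≈4.5147) theta=-7/93 (≈-0.0753)
After 6 (thin lens f=-55): x=6298/1395 (≈4.5147) theta=523/76725 (≈0.0068)
After 7 (propagate distance d=22): x=32536/6975 (≈4.6647) theta=523/76725 (≈0.0068)
After 8 (thin lens f=-19): x=32536/6975 (≈4.6647) theta=122611/485925 (≈0.2523)
After 9 (propagate distance d=19 (to screen)): x=725729/76725 (≈9.4588) theta=122611/485925 (≈0.2523)
|theta_initial|=0.4000 |theta_final|=122611/485925 (≈0.2523) -> not increased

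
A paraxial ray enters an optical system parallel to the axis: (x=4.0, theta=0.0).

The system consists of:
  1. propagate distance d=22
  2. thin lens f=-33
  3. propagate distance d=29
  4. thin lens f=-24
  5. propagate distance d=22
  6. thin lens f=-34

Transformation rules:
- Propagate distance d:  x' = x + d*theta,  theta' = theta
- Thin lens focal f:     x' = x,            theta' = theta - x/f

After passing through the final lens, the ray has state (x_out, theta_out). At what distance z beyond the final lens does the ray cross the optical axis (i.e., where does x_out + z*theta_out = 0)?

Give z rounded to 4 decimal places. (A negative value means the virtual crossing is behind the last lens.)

Answer: -18.2297

Derivation:
Initial: x=4.0000 theta=0.0000
After 1 (propagate distance d=22): x=4.0000 theta=0.0000
After 2 (thin lens f=-33): x=4.0000 theta=4/33 (≈0.1212)
After 3 (propagate distance d=29): x=248/33 (≈7.5152) theta=4/33 (≈0.1212)
After 4 (thin lens f=-24): x=248/33 (≈7.5152) theta=43/99 (≈0.4343)
After 5 (propagate distance d=22): x=1690/99 (≈17.0707) theta=43/99 (≈0.4343)
After 6 (thin lens f=-34): x=1690/99 (≈17.0707) theta=1576/1683 (≈0.9364)
z_focus = -x_out/theta_out = -(1690/99)/(1576/1683) = -14365/788 ≈ -18.2297
Rounded to 4 decimal places: z = -18.2297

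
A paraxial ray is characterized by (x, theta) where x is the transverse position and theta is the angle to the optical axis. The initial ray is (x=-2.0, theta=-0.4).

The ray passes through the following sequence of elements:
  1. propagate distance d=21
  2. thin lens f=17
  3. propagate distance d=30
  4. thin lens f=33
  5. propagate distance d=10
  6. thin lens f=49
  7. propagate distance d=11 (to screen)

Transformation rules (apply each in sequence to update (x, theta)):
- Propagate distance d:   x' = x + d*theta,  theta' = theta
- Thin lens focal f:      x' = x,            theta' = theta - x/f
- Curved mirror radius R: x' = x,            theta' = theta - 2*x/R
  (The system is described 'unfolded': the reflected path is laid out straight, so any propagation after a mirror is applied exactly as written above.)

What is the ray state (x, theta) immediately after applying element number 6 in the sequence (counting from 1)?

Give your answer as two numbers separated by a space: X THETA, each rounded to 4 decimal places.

Initial: x=-2.0000 theta=-0.4000
After 1 (propagate distance d=21): x=-10.4000 theta=-0.4000
After 2 (thin lens f=17): x=-10.4000 theta=18/85 (≈0.2118)
After 3 (propagate distance d=30): x=-344/85 (≈-4.0471) theta=18/85 (≈0.2118)
After 4 (thin lens f=33): x=-344/85 (≈-4.0471) theta=938/2805 (≈0.3344)
After 5 (propagate distance d=10): x=-116/165 (≈-0.7030) theta=938/2805 (≈0.3344)
After 6 (thin lens f=49): x=-116/165 (≈-0.7030) theta=15978/45815 (≈0.3488)
Rounded to 4 decimal places: x = -0.7030, theta = 0.3488

Answer: -0.7030 0.3488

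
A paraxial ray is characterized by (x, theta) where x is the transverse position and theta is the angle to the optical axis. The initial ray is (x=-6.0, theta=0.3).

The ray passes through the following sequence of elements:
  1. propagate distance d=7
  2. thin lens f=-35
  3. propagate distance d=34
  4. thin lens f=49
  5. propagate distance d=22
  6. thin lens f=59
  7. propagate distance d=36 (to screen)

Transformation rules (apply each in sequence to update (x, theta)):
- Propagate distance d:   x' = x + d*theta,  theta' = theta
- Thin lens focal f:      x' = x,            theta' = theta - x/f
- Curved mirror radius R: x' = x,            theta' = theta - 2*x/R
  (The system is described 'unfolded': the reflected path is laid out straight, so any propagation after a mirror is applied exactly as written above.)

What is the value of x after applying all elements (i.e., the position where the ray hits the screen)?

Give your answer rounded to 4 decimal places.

Initial: x=-6.0000 theta=0.3000
After 1 (propagate distance d=7): x=-3.9000 theta=0.3000
After 2 (thin lens f=-35): x=-3.9000 theta=33/175 (≈0.1886)
After 3 (propagate distance d=34): x=879/350 (≈2.5114) theta=33/175 (≈0.1886)
After 4 (thin lens f=49): x=879/350 (≈2.5114) theta=471/3430 (≈0.1373)
After 5 (propagate distance d=22): x=94881/17150 (≈5.5324) theta=471/3430 (≈0.1373)
After 6 (thin lens f=59): x=94881/17150 (≈5.5324) theta=22032/505925 (≈0.0435)
After 7 (propagate distance d=36 (to screen)): x=7184283/1011850 (≈7.1001) theta=22032/505925 (≈0.0435)
Rounded to 4 decimal places: x = 7.1001

Answer: 7.1001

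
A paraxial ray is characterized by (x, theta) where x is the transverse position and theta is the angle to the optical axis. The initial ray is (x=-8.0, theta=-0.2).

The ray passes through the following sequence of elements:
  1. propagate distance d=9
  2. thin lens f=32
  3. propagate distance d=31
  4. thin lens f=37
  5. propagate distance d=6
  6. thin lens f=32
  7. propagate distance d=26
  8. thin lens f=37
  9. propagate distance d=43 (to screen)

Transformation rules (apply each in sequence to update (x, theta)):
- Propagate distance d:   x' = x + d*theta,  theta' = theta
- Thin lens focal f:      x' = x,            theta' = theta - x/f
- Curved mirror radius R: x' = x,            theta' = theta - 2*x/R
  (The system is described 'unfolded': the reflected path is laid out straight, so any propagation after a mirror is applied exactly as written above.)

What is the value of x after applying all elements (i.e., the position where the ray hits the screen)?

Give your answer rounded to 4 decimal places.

Answer: 17.5554

Derivation:
Initial: x=-8.0000 theta=-0.2000
After 1 (propagate distance d=9): x=-9.8000 theta=-0.2000
After 2 (thin lens f=32): x=-9.8000 theta=17/160 (≈0.1063)
After 3 (propagate distance d=31): x=-1041/160 (≈-6.5063) theta=17/160 (≈0.1063)
After 4 (thin lens f=37): x=-1041/160 (≈-6.5063) theta=167/592 (≈0.2821)
After 5 (propagate distance d=6): x=-28497/5920 (≈-4.8137) theta=167/592 (≈0.2821)
After 6 (thin lens f=32): x=-28497/5920 (≈-4.8137) theta=81937/189440 (≈0.4325)
After 7 (propagate distance d=26): x=609229/94720 (≈6.4319) theta=81937/189440 (≈0.4325)
After 8 (thin lens f=37): x=609229/94720 (≈6.4319) theta=1813211/7009280 (≈0.2587)
After 9 (propagate distance d=43 (to screen)): x=123051019/7009280 (≈17.5554) theta=1813211/7009280 (≈0.2587)
Rounded to 4 decimal places: x = 17.5554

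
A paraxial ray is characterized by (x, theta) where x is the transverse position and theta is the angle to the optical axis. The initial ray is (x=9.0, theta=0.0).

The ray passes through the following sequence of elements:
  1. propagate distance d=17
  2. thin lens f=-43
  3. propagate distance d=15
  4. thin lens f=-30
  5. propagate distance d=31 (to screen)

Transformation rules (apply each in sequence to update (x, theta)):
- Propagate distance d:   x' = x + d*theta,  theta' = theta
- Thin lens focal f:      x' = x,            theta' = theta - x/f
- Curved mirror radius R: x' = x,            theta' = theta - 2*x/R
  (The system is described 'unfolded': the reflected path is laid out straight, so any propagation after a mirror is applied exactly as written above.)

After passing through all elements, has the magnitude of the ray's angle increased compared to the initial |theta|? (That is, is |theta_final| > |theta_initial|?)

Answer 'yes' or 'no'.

Answer: yes

Derivation:
Initial: x=9.0000 theta=0.0000
After 1 (propagate distance d=17): x=9.0000 theta=0.0000
After 2 (thin lens f=-43): x=9.0000 theta=9/43 (≈0.2093)
After 3 (propagate distance d=15): x=522/43 (≈12.1395) theta=9/43 (≈0.2093)
After 4 (thin lens f=-30): x=522/43 (≈12.1395) theta=132/215 (≈0.6140)
After 5 (propagate distance d=31 (to screen)): x=6702/215 (≈31.1721) theta=132/215 (≈0.6140)
|theta_initial|=0.0000 |theta_final|=132/215 (≈0.6140) -> increased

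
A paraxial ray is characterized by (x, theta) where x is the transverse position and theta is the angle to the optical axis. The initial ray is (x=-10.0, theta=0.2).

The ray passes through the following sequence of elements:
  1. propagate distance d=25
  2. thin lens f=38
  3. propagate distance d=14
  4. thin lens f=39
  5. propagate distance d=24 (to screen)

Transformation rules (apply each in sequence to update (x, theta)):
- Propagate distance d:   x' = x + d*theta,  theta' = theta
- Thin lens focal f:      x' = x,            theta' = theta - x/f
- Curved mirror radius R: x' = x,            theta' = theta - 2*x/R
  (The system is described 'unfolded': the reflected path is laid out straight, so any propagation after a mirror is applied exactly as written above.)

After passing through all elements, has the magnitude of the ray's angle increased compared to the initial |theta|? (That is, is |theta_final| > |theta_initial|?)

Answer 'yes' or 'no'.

Initial: x=-10.0000 theta=0.2000
After 1 (propagate distance d=25): x=-5.0000 theta=0.2000
After 2 (thin lens f=38): x=-5.0000 theta=63/190 (≈0.3316)
After 3 (propagate distance d=14): x=-34/95 (≈-0.3579) theta=63/190 (≈0.3316)
After 4 (thin lens f=39): x=-34/95 (≈-0.3579) theta=505/1482 (≈0.3408)
After 5 (propagate distance d=24 (to screen)): x=9658/1235 (≈7.8202) theta=505/1482 (≈0.3408)
|theta_initial|=0.2000 |theta_final|=505/1482 (≈0.3408) -> increased

Answer: yes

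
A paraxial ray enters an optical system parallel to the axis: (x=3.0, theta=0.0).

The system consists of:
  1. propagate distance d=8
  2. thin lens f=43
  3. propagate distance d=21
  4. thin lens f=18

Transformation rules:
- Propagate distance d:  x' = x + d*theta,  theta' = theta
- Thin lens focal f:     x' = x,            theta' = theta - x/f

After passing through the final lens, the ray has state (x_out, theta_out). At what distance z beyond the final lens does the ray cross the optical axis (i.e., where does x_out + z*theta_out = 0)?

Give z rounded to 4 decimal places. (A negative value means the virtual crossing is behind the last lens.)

Initial: x=3.0000 theta=0.0000
After 1 (propagate distance d=8): x=3.0000 theta=0.0000
After 2 (thin lens f=43): x=3.0000 theta=-3/43 (≈-0.0698)
After 3 (propagate distance d=21): x=66/43 (≈1.5349) theta=-3/43 (≈-0.0698)
After 4 (thin lens f=18): x=66/43 (≈1.5349) theta=-20/129 (≈-0.1550)
z_focus = -x_out/theta_out = -(66/43)/(-20/129) = 9.9000
Rounded to 4 decimal places: z = 9.9000

Answer: 9.9000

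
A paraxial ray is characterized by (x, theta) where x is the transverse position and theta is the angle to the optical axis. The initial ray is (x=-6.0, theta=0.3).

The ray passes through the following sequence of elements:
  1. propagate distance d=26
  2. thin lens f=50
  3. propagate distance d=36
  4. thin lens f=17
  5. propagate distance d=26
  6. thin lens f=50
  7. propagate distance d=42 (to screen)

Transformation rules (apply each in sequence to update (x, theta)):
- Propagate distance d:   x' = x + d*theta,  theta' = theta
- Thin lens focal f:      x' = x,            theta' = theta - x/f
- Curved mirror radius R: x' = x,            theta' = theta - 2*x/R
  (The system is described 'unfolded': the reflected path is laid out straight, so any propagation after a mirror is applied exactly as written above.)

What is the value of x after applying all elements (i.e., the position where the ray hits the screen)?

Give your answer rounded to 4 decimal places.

Initial: x=-6.0000 theta=0.3000
After 1 (propagate distance d=26): x=1.8000 theta=0.3000
After 2 (thin lens f=50): x=1.8000 theta=0.2640
After 3 (propagate distance d=36): x=11.3040 theta=0.2640
After 4 (thin lens f=17): x=11.3040 theta=-852/2125 (≈-0.4009)
After 5 (propagate distance d=26): x=1869/2125 (≈0.8795) theta=-852/2125 (≈-0.4009)
After 6 (thin lens f=50): x=1869/2125 (≈0.8795) theta=-44469/106250 (≈-0.4185)
After 7 (propagate distance d=42 (to screen)): x=-887124/53125 (≈-16.6988) theta=-44469/106250 (≈-0.4185)
Rounded to 4 decimal places: x = -16.6988

Answer: -16.6988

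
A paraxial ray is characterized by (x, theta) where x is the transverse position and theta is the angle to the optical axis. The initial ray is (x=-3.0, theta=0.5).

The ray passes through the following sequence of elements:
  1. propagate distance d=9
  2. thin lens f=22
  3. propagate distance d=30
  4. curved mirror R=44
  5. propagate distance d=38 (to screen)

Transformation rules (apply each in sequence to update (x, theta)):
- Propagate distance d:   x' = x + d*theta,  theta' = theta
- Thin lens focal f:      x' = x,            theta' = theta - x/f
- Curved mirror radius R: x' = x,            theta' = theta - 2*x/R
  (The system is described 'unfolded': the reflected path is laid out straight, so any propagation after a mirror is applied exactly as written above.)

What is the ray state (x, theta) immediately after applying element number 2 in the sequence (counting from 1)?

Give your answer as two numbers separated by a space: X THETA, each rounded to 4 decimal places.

Initial: x=-3.0000 theta=0.5000
After 1 (propagate distance d=9): x=1.5000 theta=0.5000
After 2 (thin lens f=22): x=1.5000 theta=19/44 (≈0.4318)
Rounded to 4 decimal places: x = 1.5000, theta = 0.4318

Answer: 1.5000 0.4318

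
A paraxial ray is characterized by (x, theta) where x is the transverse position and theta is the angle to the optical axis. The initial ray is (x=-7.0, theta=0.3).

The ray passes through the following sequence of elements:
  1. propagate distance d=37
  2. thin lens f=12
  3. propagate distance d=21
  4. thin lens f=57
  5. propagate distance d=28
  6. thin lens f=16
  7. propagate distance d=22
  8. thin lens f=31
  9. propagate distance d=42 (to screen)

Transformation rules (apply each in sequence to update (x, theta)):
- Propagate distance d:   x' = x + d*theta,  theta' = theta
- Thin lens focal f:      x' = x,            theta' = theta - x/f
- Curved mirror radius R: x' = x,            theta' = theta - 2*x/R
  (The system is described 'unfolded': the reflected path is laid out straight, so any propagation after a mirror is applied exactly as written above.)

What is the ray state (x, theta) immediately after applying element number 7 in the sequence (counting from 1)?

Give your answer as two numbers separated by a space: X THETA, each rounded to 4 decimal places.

Answer: -2.3392 -0.1279

Derivation:
Initial: x=-7.0000 theta=0.3000
After 1 (propagate distance d=37): x=4.1000 theta=0.3000
After 2 (thin lens f=12): x=4.1000 theta=-1/24 (≈-0.0417)
After 3 (propagate distance d=21): x=3.2250 theta=-1/24 (≈-0.0417)
After 4 (thin lens f=57): x=3.2250 theta=-28/285 (≈-0.0982)
After 5 (propagate distance d=28): x=1081/2280 (≈0.4741) theta=-28/285 (≈-0.0982)
After 6 (thin lens f=16): x=1081/2280 (≈0.4741) theta=-311/2432 (≈-0.1279)
After 7 (propagate distance d=22): x=-42667/18240 (≈-2.3392) theta=-311/2432 (≈-0.1279)
Rounded to 4 decimal places: x = -2.3392, theta = -0.1279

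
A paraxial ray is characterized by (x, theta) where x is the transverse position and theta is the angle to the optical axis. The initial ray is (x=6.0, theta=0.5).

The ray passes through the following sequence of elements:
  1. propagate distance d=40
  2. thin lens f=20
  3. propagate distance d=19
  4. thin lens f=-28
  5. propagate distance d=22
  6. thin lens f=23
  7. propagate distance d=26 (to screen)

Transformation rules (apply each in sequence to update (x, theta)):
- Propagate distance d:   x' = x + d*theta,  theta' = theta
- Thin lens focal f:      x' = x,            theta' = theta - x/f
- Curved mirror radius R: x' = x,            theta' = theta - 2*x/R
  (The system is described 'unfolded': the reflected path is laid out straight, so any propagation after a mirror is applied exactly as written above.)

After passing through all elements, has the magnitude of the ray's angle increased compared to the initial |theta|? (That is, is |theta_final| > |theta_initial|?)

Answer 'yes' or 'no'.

Initial: x=6.0000 theta=0.5000
After 1 (propagate distance d=40): x=26.0000 theta=0.5000
After 2 (thin lens f=20): x=26.0000 theta=-0.8000
After 3 (propagate distance d=19): x=10.8000 theta=-0.8000
After 4 (thin lens f=-28): x=10.8000 theta=-29/70 (≈-0.4143)
After 5 (propagate distance d=22): x=59/35 (≈1.6857) theta=-29/70 (≈-0.4143)
After 6 (thin lens f=23): x=59/35 (≈1.6857) theta=-157/322 (≈-0.4876)
After 7 (propagate distance d=26 (to screen)): x=-1264/115 (≈-10.9913) theta=-157/322 (≈-0.4876)
|theta_initial|=0.5000 |theta_final|=157/322 (≈0.4876) -> not increased

Answer: no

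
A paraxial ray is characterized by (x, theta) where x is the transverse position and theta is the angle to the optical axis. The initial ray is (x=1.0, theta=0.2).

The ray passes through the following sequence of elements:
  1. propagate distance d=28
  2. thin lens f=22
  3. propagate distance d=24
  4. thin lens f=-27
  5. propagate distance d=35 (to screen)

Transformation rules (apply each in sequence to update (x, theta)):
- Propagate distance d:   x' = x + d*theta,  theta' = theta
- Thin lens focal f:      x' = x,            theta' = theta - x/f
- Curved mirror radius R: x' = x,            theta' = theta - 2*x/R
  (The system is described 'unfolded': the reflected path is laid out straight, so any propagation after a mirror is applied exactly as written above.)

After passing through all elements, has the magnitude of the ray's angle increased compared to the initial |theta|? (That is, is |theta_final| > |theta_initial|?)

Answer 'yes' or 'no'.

Answer: no

Derivation:
Initial: x=1.0000 theta=0.2000
After 1 (propagate distance d=28): x=6.6000 theta=0.2000
After 2 (thin lens f=22): x=6.6000 theta=-0.1000
After 3 (propagate distance d=24): x=4.2000 theta=-0.1000
After 4 (thin lens f=-27): x=4.2000 theta=1/18 (≈0.0556)
After 5 (propagate distance d=35 (to screen)): x=553/90 (≈6.1444) theta=1/18 (≈0.0556)
|theta_initial|=0.2000 |theta_final|=1/18 (≈0.0556) -> not increased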